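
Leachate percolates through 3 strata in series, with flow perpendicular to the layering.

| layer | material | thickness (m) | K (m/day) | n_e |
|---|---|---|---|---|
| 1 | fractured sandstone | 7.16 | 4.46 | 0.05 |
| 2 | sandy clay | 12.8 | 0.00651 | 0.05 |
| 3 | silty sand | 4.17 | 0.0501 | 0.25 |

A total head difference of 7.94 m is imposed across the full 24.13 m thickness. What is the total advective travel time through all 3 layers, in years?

With flow normal to the layers, continuity requires the same specific discharge q through every layer.
Σ(b_i/K_i) = 7.16/4.46 + 12.8/0.00651 + 4.17/0.0501 = 2051 d.
q = Δh / Σ(b_i/K_i) = 7.94 / 2051 = 0.003871 m/day.
In each layer the seepage velocity is v_i = q/n_i, so the layer transit time is t_i = b_i·n_i / q:
  layer 1 (fractured sandstone): t_1 = 7.16 × 0.05 / 0.003871 = 92.48 d
  layer 2 (sandy clay): t_2 = 12.8 × 0.05 / 0.003871 = 165.3 d
  layer 3 (silty sand): t_3 = 4.17 × 0.25 / 0.003871 = 269.3 d
Total t = Σ t_i = 527.1 days = 1.443 years.

1.44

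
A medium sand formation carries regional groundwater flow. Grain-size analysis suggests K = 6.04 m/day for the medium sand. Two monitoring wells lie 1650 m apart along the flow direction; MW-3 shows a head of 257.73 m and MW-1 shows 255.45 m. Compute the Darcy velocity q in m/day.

0.00835

Hydraulic gradient i = (257.73 − 255.45) / 1650 = 2.28 / 1650 = 0.001382.
Specific discharge q = K · i = 6.040 × 0.001382 = 0.008346 m/day.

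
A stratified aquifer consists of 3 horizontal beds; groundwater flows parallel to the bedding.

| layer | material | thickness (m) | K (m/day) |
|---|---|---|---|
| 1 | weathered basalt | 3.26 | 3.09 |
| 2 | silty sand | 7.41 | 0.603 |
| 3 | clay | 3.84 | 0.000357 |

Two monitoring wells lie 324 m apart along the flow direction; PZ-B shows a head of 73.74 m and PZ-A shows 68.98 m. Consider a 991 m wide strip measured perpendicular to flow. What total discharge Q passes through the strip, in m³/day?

212

Flow is parallel to layering, so each bed carries its own Darcy discharge and the transmissivities add.
Σ(K_i·b_i) = 3.09×3.26 + 0.603×7.41 + 0.000357×3.84 = 14.54 m²/day.
Hydraulic gradient i = (73.74 − 68.98) / 324 = 4.76 / 324 = 0.01469.
Q = Σ(K_i·b_i) · W · i = 14.54 × 991 × 0.01469 = 211.7 m³/day.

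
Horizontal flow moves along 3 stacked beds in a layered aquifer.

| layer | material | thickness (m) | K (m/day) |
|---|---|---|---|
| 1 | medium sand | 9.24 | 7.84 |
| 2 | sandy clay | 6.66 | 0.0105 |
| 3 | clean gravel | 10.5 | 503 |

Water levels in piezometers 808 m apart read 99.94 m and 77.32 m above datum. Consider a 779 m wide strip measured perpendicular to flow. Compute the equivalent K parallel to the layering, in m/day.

203

Flow is parallel to layering, so each bed carries its own Darcy discharge and the transmissivities add.
Σ(K_i·b_i) = 7.84×9.24 + 0.0105×6.66 + 503×10.5 = 5354 m²/day.
Total thickness b = 26.40 m, so K_eq = Σ(K_i·b_i)/b = 202.8 m/day.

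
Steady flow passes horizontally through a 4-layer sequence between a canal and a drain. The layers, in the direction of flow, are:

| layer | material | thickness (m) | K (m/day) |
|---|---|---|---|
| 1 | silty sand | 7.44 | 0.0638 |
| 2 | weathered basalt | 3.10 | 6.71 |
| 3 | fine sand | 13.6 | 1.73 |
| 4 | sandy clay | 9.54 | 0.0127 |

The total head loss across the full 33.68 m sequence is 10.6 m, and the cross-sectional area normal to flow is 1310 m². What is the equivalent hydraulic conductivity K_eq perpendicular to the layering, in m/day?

Flow is perpendicular to layering, so the layers act in series and the equivalent K is the thickness-weighted harmonic mean.
Total thickness L = 7.44 + 3.10 + 13.6 + 9.54 = 33.68 m.
Σ(b_i/K_i) = 7.44/0.0638 + 3.10/6.71 + 13.6/1.73 + 9.54/0.0127 = 876.1 d.
K_eq = L / Σ(b_i/K_i) = 33.68 / 876.1 = 0.03844 m/day.

0.0384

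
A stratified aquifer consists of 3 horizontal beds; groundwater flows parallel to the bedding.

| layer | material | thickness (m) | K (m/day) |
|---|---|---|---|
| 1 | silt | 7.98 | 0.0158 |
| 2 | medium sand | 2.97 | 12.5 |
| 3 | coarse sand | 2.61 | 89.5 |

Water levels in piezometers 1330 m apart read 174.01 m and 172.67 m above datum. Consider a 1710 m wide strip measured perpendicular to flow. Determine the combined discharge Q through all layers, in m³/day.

Flow is parallel to layering, so each bed carries its own Darcy discharge and the transmissivities add.
Σ(K_i·b_i) = 0.0158×7.98 + 12.5×2.97 + 89.5×2.61 = 270.8 m²/day.
Hydraulic gradient i = (174.01 − 172.67) / 1330 = 1.34 / 1330 = 0.001008.
Q = Σ(K_i·b_i) · W · i = 270.8 × 1710 × 0.001008 = 466.6 m³/day.

467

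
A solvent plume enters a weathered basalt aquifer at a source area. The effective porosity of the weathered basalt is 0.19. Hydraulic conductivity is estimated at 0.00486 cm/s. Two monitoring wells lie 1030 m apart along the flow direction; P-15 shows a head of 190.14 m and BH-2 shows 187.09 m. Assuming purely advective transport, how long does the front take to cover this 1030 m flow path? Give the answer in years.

Convert K: 0.00486 cm/s × 864 = 4.199 m/day.
Hydraulic gradient i = (190.14 − 187.09) / 1030 = 3.05 / 1030 = 0.002961.
Darcy flux q = K · i = 4.199 × 0.002961 = 0.01243 m/day.
Seepage velocity v = q / n_e = 0.01243 / 0.19 = 0.06544 m/day.
Travel time t = L / v = 1030 / 0.06544 = 15739 days = 43.09 years.

43.1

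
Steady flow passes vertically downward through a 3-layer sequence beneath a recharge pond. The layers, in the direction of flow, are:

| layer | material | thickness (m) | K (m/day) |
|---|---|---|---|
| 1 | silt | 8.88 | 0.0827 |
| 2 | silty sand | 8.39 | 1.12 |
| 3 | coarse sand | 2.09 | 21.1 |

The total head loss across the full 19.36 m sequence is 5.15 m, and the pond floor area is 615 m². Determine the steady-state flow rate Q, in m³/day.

27.5

Flow is perpendicular to layering, so the layers act in series and the equivalent K is the thickness-weighted harmonic mean.
Total thickness L = 8.88 + 8.39 + 2.09 = 19.36 m.
Σ(b_i/K_i) = 8.88/0.0827 + 8.39/1.12 + 2.09/21.1 = 115.0 d.
K_eq = L / Σ(b_i/K_i) = 19.36 / 115.0 = 0.1684 m/day.
Q = K_eq · A · (Δh/L) = 0.1684 × 615 × (5.15/19.36) = 27.55 m³/day.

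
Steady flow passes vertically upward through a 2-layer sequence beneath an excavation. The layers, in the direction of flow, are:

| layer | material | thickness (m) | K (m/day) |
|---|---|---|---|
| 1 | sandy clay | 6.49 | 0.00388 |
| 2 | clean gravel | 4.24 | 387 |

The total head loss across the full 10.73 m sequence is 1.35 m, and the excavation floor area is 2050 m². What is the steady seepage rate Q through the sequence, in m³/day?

Flow is perpendicular to layering, so the layers act in series and the equivalent K is the thickness-weighted harmonic mean.
Total thickness L = 6.49 + 4.24 = 10.73 m.
Σ(b_i/K_i) = 6.49/0.00388 + 4.24/387 = 1673 d.
K_eq = L / Σ(b_i/K_i) = 10.73 / 1673 = 0.006415 m/day.
Q = K_eq · A · (Δh/L) = 0.006415 × 2050 × (1.35/10.73) = 1.655 m³/day.

1.65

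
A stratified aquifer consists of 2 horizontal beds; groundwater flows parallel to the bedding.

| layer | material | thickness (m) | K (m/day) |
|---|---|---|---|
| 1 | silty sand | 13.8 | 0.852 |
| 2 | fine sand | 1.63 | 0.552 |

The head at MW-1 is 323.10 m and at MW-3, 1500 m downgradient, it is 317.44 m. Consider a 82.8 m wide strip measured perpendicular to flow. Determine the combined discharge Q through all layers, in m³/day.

Flow is parallel to layering, so each bed carries its own Darcy discharge and the transmissivities add.
Σ(K_i·b_i) = 0.852×13.8 + 0.552×1.63 = 12.66 m²/day.
Hydraulic gradient i = (323.10 − 317.44) / 1500 = 5.66 / 1500 = 0.003773.
Q = Σ(K_i·b_i) · W · i = 12.66 × 82.8 × 0.003773 = 3.955 m³/day.

3.95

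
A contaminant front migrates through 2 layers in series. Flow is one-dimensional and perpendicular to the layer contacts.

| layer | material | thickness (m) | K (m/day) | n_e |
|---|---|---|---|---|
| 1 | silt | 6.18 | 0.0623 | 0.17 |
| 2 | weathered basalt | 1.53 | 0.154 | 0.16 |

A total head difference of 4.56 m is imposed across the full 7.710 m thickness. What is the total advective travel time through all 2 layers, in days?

With flow normal to the layers, continuity requires the same specific discharge q through every layer.
Σ(b_i/K_i) = 6.18/0.0623 + 1.53/0.154 = 109.1 d.
q = Δh / Σ(b_i/K_i) = 4.56 / 109.1 = 0.04178 m/day.
In each layer the seepage velocity is v_i = q/n_i, so the layer transit time is t_i = b_i·n_i / q:
  layer 1 (silt): t_1 = 6.18 × 0.17 / 0.04178 = 25.14 d
  layer 2 (weathered basalt): t_2 = 1.53 × 0.16 / 0.04178 = 5.859 d
Total t = Σ t_i = 31.00 days.

31.0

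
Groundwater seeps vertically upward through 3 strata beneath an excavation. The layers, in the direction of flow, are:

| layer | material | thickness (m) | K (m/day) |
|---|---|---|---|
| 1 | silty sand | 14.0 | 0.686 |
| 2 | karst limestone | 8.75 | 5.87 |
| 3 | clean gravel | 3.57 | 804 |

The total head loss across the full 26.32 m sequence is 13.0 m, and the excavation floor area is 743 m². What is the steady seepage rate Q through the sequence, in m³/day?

441

Flow is perpendicular to layering, so the layers act in series and the equivalent K is the thickness-weighted harmonic mean.
Total thickness L = 14.0 + 8.75 + 3.57 = 26.32 m.
Σ(b_i/K_i) = 14.0/0.686 + 8.75/5.87 + 3.57/804 = 21.90 d.
K_eq = L / Σ(b_i/K_i) = 26.32 / 21.90 = 1.202 m/day.
Q = K_eq · A · (Δh/L) = 1.202 × 743 × (13.0/26.32) = 441.0 m³/day.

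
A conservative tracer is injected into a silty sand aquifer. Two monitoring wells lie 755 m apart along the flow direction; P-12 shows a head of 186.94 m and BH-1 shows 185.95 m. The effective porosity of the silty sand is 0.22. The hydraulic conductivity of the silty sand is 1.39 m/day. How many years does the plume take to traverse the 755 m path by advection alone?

Hydraulic gradient i = (186.94 − 185.95) / 755 = 0.99 / 755 = 0.001311.
Darcy flux q = K · i = 1.390 × 0.001311 = 0.001823 m/day.
Seepage velocity v = q / n_e = 0.001823 / 0.22 = 0.008285 m/day.
Travel time t = L / v = 755 / 0.008285 = 91131 days = 249.5 years.

250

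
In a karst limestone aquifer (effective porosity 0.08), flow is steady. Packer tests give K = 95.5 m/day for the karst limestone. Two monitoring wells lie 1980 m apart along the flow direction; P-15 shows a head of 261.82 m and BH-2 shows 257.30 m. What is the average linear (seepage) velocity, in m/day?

Hydraulic gradient i = (261.82 − 257.30) / 1980 = 4.52 / 1980 = 0.002283.
Darcy flux q = K · i = 95.50 × 0.002283 = 0.2180 m/day.
Seepage velocity v = q / n_e = 0.2180 / 0.08 = 2.725 m/day.

2.73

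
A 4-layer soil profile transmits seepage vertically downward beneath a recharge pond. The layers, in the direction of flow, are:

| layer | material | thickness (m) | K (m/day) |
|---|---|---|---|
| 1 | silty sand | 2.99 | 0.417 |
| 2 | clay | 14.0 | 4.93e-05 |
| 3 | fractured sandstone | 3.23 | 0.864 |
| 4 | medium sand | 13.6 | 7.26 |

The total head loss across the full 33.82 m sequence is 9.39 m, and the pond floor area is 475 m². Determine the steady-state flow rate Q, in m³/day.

Flow is perpendicular to layering, so the layers act in series and the equivalent K is the thickness-weighted harmonic mean.
Total thickness L = 2.99 + 14.0 + 3.23 + 13.6 = 33.82 m.
Σ(b_i/K_i) = 2.99/0.417 + 14.0/4.93e-05 + 3.23/0.864 + 13.6/7.26 = 2.840e+05 d.
K_eq = L / Σ(b_i/K_i) = 33.82 / 2.840e+05 = 0.0001191 m/day.
Q = K_eq · A · (Δh/L) = 0.0001191 × 475 × (9.39/33.82) = 0.01571 m³/day.

0.0157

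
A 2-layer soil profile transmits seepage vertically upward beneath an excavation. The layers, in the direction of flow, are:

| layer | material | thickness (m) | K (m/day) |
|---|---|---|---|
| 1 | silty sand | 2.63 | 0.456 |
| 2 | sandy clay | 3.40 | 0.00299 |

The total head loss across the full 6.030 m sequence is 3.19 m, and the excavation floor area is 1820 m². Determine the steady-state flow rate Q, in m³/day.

Flow is perpendicular to layering, so the layers act in series and the equivalent K is the thickness-weighted harmonic mean.
Total thickness L = 2.63 + 3.40 = 6.030 m.
Σ(b_i/K_i) = 2.63/0.456 + 3.40/0.00299 = 1143 d.
K_eq = L / Σ(b_i/K_i) = 6.030 / 1143 = 0.005276 m/day.
Q = K_eq · A · (Δh/L) = 0.005276 × 1820 × (3.19/6.030) = 5.080 m³/day.

5.08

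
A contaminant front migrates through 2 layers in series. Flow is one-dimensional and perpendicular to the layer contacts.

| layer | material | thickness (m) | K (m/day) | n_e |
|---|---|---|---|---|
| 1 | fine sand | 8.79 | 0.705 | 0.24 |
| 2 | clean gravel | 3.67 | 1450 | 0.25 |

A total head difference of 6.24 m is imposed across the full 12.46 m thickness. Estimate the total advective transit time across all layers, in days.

6.05

With flow normal to the layers, continuity requires the same specific discharge q through every layer.
Σ(b_i/K_i) = 8.79/0.705 + 3.67/1450 = 12.47 d.
q = Δh / Σ(b_i/K_i) = 6.24 / 12.47 = 0.5004 m/day.
In each layer the seepage velocity is v_i = q/n_i, so the layer transit time is t_i = b_i·n_i / q:
  layer 1 (fine sand): t_1 = 8.79 × 0.24 / 0.5004 = 4.216 d
  layer 2 (clean gravel): t_2 = 3.67 × 0.25 / 0.5004 = 1.834 d
Total t = Σ t_i = 6.050 days.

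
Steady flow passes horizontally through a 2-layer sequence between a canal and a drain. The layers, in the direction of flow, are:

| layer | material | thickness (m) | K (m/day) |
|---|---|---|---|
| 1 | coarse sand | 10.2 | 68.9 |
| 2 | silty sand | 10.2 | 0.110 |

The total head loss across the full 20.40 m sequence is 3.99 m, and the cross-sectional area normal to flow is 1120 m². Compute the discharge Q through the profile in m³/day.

Flow is perpendicular to layering, so the layers act in series and the equivalent K is the thickness-weighted harmonic mean.
Total thickness L = 10.2 + 10.2 = 20.40 m.
Σ(b_i/K_i) = 10.2/68.9 + 10.2/0.110 = 92.88 d.
K_eq = L / Σ(b_i/K_i) = 20.40 / 92.88 = 0.2196 m/day.
Q = K_eq · A · (Δh/L) = 0.2196 × 1120 × (3.99/20.40) = 48.12 m³/day.

48.1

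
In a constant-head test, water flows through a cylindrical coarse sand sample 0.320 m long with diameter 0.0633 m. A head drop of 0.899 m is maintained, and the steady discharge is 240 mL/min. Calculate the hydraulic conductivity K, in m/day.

Cross-sectional area A = π·(d/2)² = π × (0.0633/2)² = 0.003147 m².
Convert discharge: 240 mL/min = 4.000e-06 m³/s.
Darcy's law rearranged: K = Q·L / (A·Δh) = 4.000e-06 × 0.320 / (0.003147 × 0.899) = 0.0004524 m/s = 39.09 m/day.

39.1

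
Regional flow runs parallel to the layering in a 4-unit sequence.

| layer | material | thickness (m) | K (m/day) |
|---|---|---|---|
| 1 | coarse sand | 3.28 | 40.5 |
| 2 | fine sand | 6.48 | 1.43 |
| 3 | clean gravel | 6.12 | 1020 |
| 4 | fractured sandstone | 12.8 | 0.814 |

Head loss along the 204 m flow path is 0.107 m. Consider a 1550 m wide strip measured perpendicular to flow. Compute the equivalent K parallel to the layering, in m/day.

Flow is parallel to layering, so each bed carries its own Darcy discharge and the transmissivities add.
Σ(K_i·b_i) = 40.5×3.28 + 1.43×6.48 + 1020×6.12 + 0.814×12.8 = 6395 m²/day.
Total thickness b = 28.68 m, so K_eq = Σ(K_i·b_i)/b = 223.0 m/day.

223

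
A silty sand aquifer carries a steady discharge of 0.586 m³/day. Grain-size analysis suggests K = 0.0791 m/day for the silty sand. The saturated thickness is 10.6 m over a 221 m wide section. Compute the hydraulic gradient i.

Cross-sectional area A = 221 × 10.6 = 2343 m².
From Q = K·A·i, i = Q / (K·A) = 0.586 / (0.07910 × 2343) = 0.003162.

0.00316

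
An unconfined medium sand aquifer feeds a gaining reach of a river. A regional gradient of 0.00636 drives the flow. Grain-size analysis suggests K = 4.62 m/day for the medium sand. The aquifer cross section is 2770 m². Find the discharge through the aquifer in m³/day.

Hydraulic gradient i = 0.00636.
Darcy's law: Q = K · A · i = 4.620 × 2770 × 0.006360 = 81.39 m³/day.

81.4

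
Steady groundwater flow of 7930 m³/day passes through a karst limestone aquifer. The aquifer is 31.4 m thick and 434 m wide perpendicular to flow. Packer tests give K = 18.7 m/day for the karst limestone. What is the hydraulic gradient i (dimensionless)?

0.0311

Cross-sectional area A = 434 × 31.4 = 13628 m².
From Q = K·A·i, i = Q / (K·A) = 7930 / (18.70 × 13628) = 0.03112.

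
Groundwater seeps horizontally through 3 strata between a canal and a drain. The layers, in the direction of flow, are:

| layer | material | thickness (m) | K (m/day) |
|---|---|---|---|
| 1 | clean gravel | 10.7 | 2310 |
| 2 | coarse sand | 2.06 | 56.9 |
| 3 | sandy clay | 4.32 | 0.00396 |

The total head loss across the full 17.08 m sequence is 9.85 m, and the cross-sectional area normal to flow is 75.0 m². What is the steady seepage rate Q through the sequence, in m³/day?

Flow is perpendicular to layering, so the layers act in series and the equivalent K is the thickness-weighted harmonic mean.
Total thickness L = 10.7 + 2.06 + 4.32 = 17.08 m.
Σ(b_i/K_i) = 10.7/2310 + 2.06/56.9 + 4.32/0.00396 = 1091 d.
K_eq = L / Σ(b_i/K_i) = 17.08 / 1091 = 0.01566 m/day.
Q = K_eq · A · (Δh/L) = 0.01566 × 75.0 × (9.85/17.08) = 0.6772 m³/day.

0.677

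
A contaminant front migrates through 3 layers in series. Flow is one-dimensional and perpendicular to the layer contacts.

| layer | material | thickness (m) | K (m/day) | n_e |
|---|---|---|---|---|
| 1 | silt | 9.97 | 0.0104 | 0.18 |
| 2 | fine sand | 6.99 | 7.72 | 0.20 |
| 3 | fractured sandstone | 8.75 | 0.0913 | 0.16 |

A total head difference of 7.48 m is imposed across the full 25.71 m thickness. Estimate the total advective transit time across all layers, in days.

With flow normal to the layers, continuity requires the same specific discharge q through every layer.
Σ(b_i/K_i) = 9.97/0.0104 + 6.99/7.72 + 8.75/0.0913 = 1055 d.
q = Δh / Σ(b_i/K_i) = 7.48 / 1055 = 0.007087 m/day.
In each layer the seepage velocity is v_i = q/n_i, so the layer transit time is t_i = b_i·n_i / q:
  layer 1 (silt): t_1 = 9.97 × 0.18 / 0.007087 = 253.2 d
  layer 2 (fine sand): t_2 = 6.99 × 0.20 / 0.007087 = 197.3 d
  layer 3 (fractured sandstone): t_3 = 8.75 × 0.16 / 0.007087 = 197.5 d
Total t = Σ t_i = 648.0 days.

648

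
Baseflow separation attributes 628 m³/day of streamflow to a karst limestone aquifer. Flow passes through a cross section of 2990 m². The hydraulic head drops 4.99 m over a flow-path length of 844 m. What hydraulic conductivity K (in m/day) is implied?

Hydraulic gradient i = Δh / L = 4.99 / 844 = 0.005912.
From Q = K·A·i, K = Q / (A·i) = 628 / (2990 × 0.005912) = 35.52 m/day.

35.5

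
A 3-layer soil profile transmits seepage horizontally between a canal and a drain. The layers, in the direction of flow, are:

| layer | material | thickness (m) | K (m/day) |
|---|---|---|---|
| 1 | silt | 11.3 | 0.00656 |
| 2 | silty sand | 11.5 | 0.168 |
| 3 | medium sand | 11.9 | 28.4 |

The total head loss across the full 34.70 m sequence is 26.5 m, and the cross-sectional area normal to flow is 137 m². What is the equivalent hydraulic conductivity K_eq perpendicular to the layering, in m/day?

Flow is perpendicular to layering, so the layers act in series and the equivalent K is the thickness-weighted harmonic mean.
Total thickness L = 11.3 + 11.5 + 11.9 = 34.70 m.
Σ(b_i/K_i) = 11.3/0.00656 + 11.5/0.168 + 11.9/28.4 = 1791 d.
K_eq = L / Σ(b_i/K_i) = 34.70 / 1791 = 0.01937 m/day.

0.0194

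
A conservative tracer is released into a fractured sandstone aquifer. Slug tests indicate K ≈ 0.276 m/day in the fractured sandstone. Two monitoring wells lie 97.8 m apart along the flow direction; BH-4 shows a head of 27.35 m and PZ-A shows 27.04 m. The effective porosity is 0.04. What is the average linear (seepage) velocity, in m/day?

Hydraulic gradient i = (27.35 − 27.04) / 97.8 = 0.31 / 97.8 = 0.003170.
Darcy flux q = K · i = 0.2760 × 0.003170 = 0.0008748 m/day.
Seepage velocity v = q / n_e = 0.0008748 / 0.04 = 0.02187 m/day.

0.0219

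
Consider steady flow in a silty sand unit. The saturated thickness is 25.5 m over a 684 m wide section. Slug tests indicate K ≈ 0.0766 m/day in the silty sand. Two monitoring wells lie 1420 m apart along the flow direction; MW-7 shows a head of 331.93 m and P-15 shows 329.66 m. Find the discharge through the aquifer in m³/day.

2.14

Cross-sectional area A = 684 × 25.5 = 17442 m².
Hydraulic gradient i = (331.93 − 329.66) / 1420 = 2.27 / 1420 = 0.001599.
Darcy's law: Q = K · A · i = 0.07660 × 17442 × 0.001599 = 2.136 m³/day.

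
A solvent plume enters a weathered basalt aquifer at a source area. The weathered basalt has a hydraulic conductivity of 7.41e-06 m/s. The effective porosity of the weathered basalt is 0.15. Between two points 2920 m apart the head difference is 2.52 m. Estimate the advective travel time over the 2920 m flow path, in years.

Convert K: 7.41e-06 m/s × 86400 = 0.6402 m/day.
Hydraulic gradient i = Δh / L = 2.52 / 2920 = 0.0008630.
Darcy flux q = K · i = 0.6402 × 0.0008630 = 0.0005525 m/day.
Seepage velocity v = q / n_e = 0.0005525 / 0.15 = 0.003683 m/day.
Travel time t = L / v = 2920 / 0.003683 = 7.927e+05 days = 2170 years.

2170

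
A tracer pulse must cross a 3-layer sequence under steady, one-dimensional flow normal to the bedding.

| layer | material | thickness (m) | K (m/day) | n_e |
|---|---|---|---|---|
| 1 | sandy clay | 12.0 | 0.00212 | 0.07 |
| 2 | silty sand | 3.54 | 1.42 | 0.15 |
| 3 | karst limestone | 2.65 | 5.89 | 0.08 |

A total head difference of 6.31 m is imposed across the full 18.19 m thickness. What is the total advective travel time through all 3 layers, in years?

With flow normal to the layers, continuity requires the same specific discharge q through every layer.
Σ(b_i/K_i) = 12.0/0.00212 + 3.54/1.42 + 2.65/5.89 = 5663 d.
q = Δh / Σ(b_i/K_i) = 6.31 / 5663 = 0.001114 m/day.
In each layer the seepage velocity is v_i = q/n_i, so the layer transit time is t_i = b_i·n_i / q:
  layer 1 (sandy clay): t_1 = 12.0 × 0.07 / 0.001114 = 753.9 d
  layer 2 (silty sand): t_2 = 3.54 × 0.15 / 0.001114 = 476.6 d
  layer 3 (karst limestone): t_3 = 2.65 × 0.08 / 0.001114 = 190.3 d
Total t = Σ t_i = 1421 days = 3.890 years.

3.89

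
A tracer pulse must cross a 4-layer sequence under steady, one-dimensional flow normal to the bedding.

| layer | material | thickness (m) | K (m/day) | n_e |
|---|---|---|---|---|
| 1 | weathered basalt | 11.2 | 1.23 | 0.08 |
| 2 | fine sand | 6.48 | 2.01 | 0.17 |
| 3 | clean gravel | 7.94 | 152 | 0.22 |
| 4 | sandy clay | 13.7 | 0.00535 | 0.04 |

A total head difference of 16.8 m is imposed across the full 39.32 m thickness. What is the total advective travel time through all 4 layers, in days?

657

With flow normal to the layers, continuity requires the same specific discharge q through every layer.
Σ(b_i/K_i) = 11.2/1.23 + 6.48/2.01 + 7.94/152 + 13.7/0.00535 = 2573 d.
q = Δh / Σ(b_i/K_i) = 16.8 / 2573 = 0.006529 m/day.
In each layer the seepage velocity is v_i = q/n_i, so the layer transit time is t_i = b_i·n_i / q:
  layer 1 (weathered basalt): t_1 = 11.2 × 0.08 / 0.006529 = 137.2 d
  layer 2 (fine sand): t_2 = 6.48 × 0.17 / 0.006529 = 168.7 d
  layer 3 (clean gravel): t_3 = 7.94 × 0.22 / 0.006529 = 267.5 d
  layer 4 (sandy clay): t_4 = 13.7 × 0.04 / 0.006529 = 83.93 d
Total t = Σ t_i = 657.4 days.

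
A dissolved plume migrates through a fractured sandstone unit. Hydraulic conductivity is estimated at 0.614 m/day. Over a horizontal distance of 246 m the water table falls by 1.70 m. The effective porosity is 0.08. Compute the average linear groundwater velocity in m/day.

0.0530

Hydraulic gradient i = Δh / L = 1.70 / 246 = 0.006911.
Darcy flux q = K · i = 0.6140 × 0.006911 = 0.004243 m/day.
Seepage velocity v = q / n_e = 0.004243 / 0.08 = 0.05304 m/day.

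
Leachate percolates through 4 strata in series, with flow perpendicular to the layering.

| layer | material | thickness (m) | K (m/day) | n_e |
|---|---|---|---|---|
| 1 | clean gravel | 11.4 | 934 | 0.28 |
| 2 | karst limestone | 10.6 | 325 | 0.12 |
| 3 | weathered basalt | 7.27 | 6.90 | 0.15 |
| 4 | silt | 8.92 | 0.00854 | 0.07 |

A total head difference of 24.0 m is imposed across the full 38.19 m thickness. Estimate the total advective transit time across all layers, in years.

With flow normal to the layers, continuity requires the same specific discharge q through every layer.
Σ(b_i/K_i) = 11.4/934 + 10.6/325 + 7.27/6.90 + 8.92/0.00854 = 1046 d.
q = Δh / Σ(b_i/K_i) = 24.0 / 1046 = 0.02295 m/day.
In each layer the seepage velocity is v_i = q/n_i, so the layer transit time is t_i = b_i·n_i / q:
  layer 1 (clean gravel): t_1 = 11.4 × 0.28 / 0.02295 = 139.1 d
  layer 2 (karst limestone): t_2 = 10.6 × 0.12 / 0.02295 = 55.42 d
  layer 3 (weathered basalt): t_3 = 7.27 × 0.15 / 0.02295 = 47.51 d
  layer 4 (silt): t_4 = 8.92 × 0.07 / 0.02295 = 27.20 d
Total t = Σ t_i = 269.2 days = 0.7370 years.

0.737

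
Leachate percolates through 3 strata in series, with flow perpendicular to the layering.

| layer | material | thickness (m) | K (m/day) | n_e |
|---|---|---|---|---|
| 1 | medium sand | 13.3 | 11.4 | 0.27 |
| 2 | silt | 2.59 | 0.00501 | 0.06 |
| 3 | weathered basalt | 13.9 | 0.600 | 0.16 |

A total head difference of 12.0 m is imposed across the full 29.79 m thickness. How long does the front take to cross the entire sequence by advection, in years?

0.737

With flow normal to the layers, continuity requires the same specific discharge q through every layer.
Σ(b_i/K_i) = 13.3/11.4 + 2.59/0.00501 + 13.9/0.600 = 541.3 d.
q = Δh / Σ(b_i/K_i) = 12.0 / 541.3 = 0.02217 m/day.
In each layer the seepage velocity is v_i = q/n_i, so the layer transit time is t_i = b_i·n_i / q:
  layer 1 (medium sand): t_1 = 13.3 × 0.27 / 0.02217 = 162.0 d
  layer 2 (silt): t_2 = 2.59 × 0.06 / 0.02217 = 7.010 d
  layer 3 (weathered basalt): t_3 = 13.9 × 0.16 / 0.02217 = 100.3 d
Total t = Σ t_i = 269.3 days = 0.7373 years.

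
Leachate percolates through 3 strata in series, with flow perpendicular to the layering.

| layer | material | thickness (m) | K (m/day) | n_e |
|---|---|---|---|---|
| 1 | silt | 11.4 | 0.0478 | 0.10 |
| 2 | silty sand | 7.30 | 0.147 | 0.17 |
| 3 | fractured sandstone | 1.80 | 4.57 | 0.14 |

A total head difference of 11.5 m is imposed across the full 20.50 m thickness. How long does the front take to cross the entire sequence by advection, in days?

With flow normal to the layers, continuity requires the same specific discharge q through every layer.
Σ(b_i/K_i) = 11.4/0.0478 + 7.30/0.147 + 1.80/4.57 = 288.5 d.
q = Δh / Σ(b_i/K_i) = 11.5 / 288.5 = 0.03985 m/day.
In each layer the seepage velocity is v_i = q/n_i, so the layer transit time is t_i = b_i·n_i / q:
  layer 1 (silt): t_1 = 11.4 × 0.10 / 0.03985 = 28.60 d
  layer 2 (silty sand): t_2 = 7.30 × 0.17 / 0.03985 = 31.14 d
  layer 3 (fractured sandstone): t_3 = 1.80 × 0.14 / 0.03985 = 6.323 d
Total t = Σ t_i = 66.06 days.

66.1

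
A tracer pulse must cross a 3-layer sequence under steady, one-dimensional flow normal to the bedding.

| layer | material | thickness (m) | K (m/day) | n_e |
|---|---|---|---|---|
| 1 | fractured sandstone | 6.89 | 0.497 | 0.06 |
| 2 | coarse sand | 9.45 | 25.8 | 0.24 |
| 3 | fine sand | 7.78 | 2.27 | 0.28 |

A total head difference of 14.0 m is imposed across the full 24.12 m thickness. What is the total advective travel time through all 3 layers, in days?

6.13

With flow normal to the layers, continuity requires the same specific discharge q through every layer.
Σ(b_i/K_i) = 6.89/0.497 + 9.45/25.8 + 7.78/2.27 = 17.66 d.
q = Δh / Σ(b_i/K_i) = 14.0 / 17.66 = 0.7929 m/day.
In each layer the seepage velocity is v_i = q/n_i, so the layer transit time is t_i = b_i·n_i / q:
  layer 1 (fractured sandstone): t_1 = 6.89 × 0.06 / 0.7929 = 0.5214 d
  layer 2 (coarse sand): t_2 = 9.45 × 0.24 / 0.7929 = 2.860 d
  layer 3 (fine sand): t_3 = 7.78 × 0.28 / 0.7929 = 2.747 d
Total t = Σ t_i = 6.129 days.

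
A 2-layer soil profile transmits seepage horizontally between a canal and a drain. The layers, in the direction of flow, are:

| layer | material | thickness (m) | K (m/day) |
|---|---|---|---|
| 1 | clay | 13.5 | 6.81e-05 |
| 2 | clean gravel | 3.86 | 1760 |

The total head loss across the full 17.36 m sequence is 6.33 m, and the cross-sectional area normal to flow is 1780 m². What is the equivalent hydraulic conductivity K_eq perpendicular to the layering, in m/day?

8.76e-05

Flow is perpendicular to layering, so the layers act in series and the equivalent K is the thickness-weighted harmonic mean.
Total thickness L = 13.5 + 3.86 = 17.36 m.
Σ(b_i/K_i) = 13.5/6.81e-05 + 3.86/1760 = 1.982e+05 d.
K_eq = L / Σ(b_i/K_i) = 17.36 / 1.982e+05 = 8.757e-05 m/day.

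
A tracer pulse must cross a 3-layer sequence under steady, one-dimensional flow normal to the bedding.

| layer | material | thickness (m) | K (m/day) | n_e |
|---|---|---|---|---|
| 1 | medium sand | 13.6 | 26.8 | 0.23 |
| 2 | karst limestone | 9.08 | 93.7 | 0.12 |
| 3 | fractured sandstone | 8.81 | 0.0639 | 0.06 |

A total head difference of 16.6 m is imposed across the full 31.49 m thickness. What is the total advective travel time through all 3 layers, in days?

With flow normal to the layers, continuity requires the same specific discharge q through every layer.
Σ(b_i/K_i) = 13.6/26.8 + 9.08/93.7 + 8.81/0.0639 = 138.5 d.
q = Δh / Σ(b_i/K_i) = 16.6 / 138.5 = 0.1199 m/day.
In each layer the seepage velocity is v_i = q/n_i, so the layer transit time is t_i = b_i·n_i / q:
  layer 1 (medium sand): t_1 = 13.6 × 0.23 / 0.1199 = 26.09 d
  layer 2 (karst limestone): t_2 = 9.08 × 0.12 / 0.1199 = 9.089 d
  layer 3 (fractured sandstone): t_3 = 8.81 × 0.06 / 0.1199 = 4.410 d
Total t = Σ t_i = 39.59 days.

39.6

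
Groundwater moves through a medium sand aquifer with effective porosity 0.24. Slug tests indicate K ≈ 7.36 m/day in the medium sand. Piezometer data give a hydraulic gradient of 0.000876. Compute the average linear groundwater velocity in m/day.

0.0269

Hydraulic gradient i = 0.000876.
Darcy flux q = K · i = 7.360 × 0.0008760 = 0.006447 m/day.
Seepage velocity v = q / n_e = 0.006447 / 0.24 = 0.02686 m/day.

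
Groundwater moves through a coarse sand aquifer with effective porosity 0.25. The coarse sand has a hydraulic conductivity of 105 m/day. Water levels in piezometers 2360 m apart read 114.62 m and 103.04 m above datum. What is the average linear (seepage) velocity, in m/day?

2.06

Hydraulic gradient i = (114.62 − 103.04) / 2360 = 11.58 / 2360 = 0.004907.
Darcy flux q = K · i = 105.0 × 0.004907 = 0.5152 m/day.
Seepage velocity v = q / n_e = 0.5152 / 0.25 = 2.061 m/day.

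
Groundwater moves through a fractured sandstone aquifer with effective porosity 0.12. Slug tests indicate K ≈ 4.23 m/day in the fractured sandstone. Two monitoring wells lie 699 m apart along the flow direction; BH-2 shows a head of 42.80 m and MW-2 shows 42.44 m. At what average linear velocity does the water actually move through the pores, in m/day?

0.0182

Hydraulic gradient i = (42.80 − 42.44) / 699 = 0.36 / 699 = 0.0005150.
Darcy flux q = K · i = 4.230 × 0.0005150 = 0.002179 m/day.
Seepage velocity v = q / n_e = 0.002179 / 0.12 = 0.01815 m/day.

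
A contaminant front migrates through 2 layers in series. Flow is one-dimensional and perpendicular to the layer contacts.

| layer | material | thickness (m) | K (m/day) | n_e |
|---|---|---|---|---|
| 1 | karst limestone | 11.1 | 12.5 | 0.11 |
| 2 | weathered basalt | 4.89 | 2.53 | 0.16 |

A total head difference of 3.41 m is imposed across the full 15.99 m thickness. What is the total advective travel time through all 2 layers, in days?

With flow normal to the layers, continuity requires the same specific discharge q through every layer.
Σ(b_i/K_i) = 11.1/12.5 + 4.89/2.53 = 2.821 d.
q = Δh / Σ(b_i/K_i) = 3.41 / 2.821 = 1.209 m/day.
In each layer the seepage velocity is v_i = q/n_i, so the layer transit time is t_i = b_i·n_i / q:
  layer 1 (karst limestone): t_1 = 11.1 × 0.11 / 1.209 = 1.010 d
  layer 2 (weathered basalt): t_2 = 4.89 × 0.16 / 1.209 = 0.6472 d
Total t = Σ t_i = 1.657 days.

1.66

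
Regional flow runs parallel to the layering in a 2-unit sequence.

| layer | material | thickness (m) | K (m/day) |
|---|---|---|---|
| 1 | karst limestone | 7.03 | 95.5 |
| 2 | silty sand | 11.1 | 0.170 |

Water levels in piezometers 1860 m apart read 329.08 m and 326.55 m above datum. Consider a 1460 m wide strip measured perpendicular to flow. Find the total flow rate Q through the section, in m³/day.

1340

Flow is parallel to layering, so each bed carries its own Darcy discharge and the transmissivities add.
Σ(K_i·b_i) = 95.5×7.03 + 0.170×11.1 = 673.3 m²/day.
Hydraulic gradient i = (329.08 − 326.55) / 1860 = 2.53 / 1860 = 0.001360.
Q = Σ(K_i·b_i) · W · i = 673.3 × 1460 × 0.001360 = 1337 m³/day.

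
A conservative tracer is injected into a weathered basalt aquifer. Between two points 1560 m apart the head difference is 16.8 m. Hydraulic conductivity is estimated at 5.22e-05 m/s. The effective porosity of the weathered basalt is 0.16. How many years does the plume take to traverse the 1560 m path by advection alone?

Convert K: 5.22e-05 m/s × 86400 = 4.510 m/day.
Hydraulic gradient i = Δh / L = 16.8 / 1560 = 0.01077.
Darcy flux q = K · i = 4.510 × 0.01077 = 0.04857 m/day.
Seepage velocity v = q / n_e = 0.04857 / 0.16 = 0.3036 m/day.
Travel time t = L / v = 1560 / 0.3036 = 5139 days = 14.07 years.

14.1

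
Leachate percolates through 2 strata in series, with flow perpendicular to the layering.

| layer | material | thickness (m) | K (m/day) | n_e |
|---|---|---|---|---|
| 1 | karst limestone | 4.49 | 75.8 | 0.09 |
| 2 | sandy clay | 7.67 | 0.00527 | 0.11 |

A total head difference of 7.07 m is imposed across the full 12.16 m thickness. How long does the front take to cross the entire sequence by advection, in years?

0.703

With flow normal to the layers, continuity requires the same specific discharge q through every layer.
Σ(b_i/K_i) = 4.49/75.8 + 7.67/0.00527 = 1455 d.
q = Δh / Σ(b_i/K_i) = 7.07 / 1455 = 0.004858 m/day.
In each layer the seepage velocity is v_i = q/n_i, so the layer transit time is t_i = b_i·n_i / q:
  layer 1 (karst limestone): t_1 = 4.49 × 0.09 / 0.004858 = 83.19 d
  layer 2 (sandy clay): t_2 = 7.67 × 0.11 / 0.004858 = 173.7 d
Total t = Σ t_i = 256.9 days = 0.7033 years.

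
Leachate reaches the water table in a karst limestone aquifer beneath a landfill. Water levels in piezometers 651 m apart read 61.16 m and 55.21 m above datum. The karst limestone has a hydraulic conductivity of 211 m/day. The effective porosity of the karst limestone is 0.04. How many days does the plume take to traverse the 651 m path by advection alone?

13.5

Hydraulic gradient i = (61.16 − 55.21) / 651 = 5.95 / 651 = 0.009140.
Darcy flux q = K · i = 211.0 × 0.009140 = 1.928 m/day.
Seepage velocity v = q / n_e = 1.928 / 0.04 = 48.21 m/day.
Travel time t = L / v = 651 / 48.21 = 13.50 days.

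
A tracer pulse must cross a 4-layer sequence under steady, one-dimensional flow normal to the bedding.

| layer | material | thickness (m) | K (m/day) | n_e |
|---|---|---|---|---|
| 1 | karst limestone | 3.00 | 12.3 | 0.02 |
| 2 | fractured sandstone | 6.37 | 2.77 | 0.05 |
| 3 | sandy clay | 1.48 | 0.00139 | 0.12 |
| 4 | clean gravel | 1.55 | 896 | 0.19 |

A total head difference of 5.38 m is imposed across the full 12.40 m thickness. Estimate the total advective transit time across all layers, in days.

With flow normal to the layers, continuity requires the same specific discharge q through every layer.
Σ(b_i/K_i) = 3.00/12.3 + 6.37/2.77 + 1.48/0.00139 + 1.55/896 = 1067 d.
q = Δh / Σ(b_i/K_i) = 5.38 / 1067 = 0.005041 m/day.
In each layer the seepage velocity is v_i = q/n_i, so the layer transit time is t_i = b_i·n_i / q:
  layer 1 (karst limestone): t_1 = 3.00 × 0.02 / 0.005041 = 11.90 d
  layer 2 (fractured sandstone): t_2 = 6.37 × 0.05 / 0.005041 = 63.18 d
  layer 3 (sandy clay): t_3 = 1.48 × 0.12 / 0.005041 = 35.23 d
  layer 4 (clean gravel): t_4 = 1.55 × 0.19 / 0.005041 = 58.42 d
Total t = Σ t_i = 168.7 days.

169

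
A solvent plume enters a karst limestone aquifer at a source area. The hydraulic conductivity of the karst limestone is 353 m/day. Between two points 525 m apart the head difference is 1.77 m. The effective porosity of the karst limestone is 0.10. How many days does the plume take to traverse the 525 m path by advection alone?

44.1

Hydraulic gradient i = Δh / L = 1.77 / 525 = 0.003371.
Darcy flux q = K · i = 353.0 × 0.003371 = 1.190 m/day.
Seepage velocity v = q / n_e = 1.190 / 0.10 = 11.90 m/day.
Travel time t = L / v = 525 / 11.90 = 44.11 days.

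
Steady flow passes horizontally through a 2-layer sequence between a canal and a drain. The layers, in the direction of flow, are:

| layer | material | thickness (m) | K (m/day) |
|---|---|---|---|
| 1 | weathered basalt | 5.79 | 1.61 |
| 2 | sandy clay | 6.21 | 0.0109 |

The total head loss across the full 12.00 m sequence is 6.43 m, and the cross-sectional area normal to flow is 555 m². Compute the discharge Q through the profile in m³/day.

Flow is perpendicular to layering, so the layers act in series and the equivalent K is the thickness-weighted harmonic mean.
Total thickness L = 5.79 + 6.21 = 12.00 m.
Σ(b_i/K_i) = 5.79/1.61 + 6.21/0.0109 = 573.3 d.
K_eq = L / Σ(b_i/K_i) = 12.00 / 573.3 = 0.02093 m/day.
Q = K_eq · A · (Δh/L) = 0.02093 × 555 × (6.43/12.00) = 6.225 m³/day.

6.22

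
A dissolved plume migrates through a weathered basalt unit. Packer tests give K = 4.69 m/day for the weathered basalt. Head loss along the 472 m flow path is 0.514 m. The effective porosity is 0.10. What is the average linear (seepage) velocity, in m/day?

Hydraulic gradient i = Δh / L = 0.514 / 472 = 0.001089.
Darcy flux q = K · i = 4.690 × 0.001089 = 0.005107 m/day.
Seepage velocity v = q / n_e = 0.005107 / 0.10 = 0.05107 m/day.

0.0511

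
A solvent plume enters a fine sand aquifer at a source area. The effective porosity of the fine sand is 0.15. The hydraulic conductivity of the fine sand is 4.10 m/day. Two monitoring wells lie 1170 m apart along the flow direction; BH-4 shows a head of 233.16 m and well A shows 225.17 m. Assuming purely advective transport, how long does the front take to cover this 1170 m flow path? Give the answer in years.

Hydraulic gradient i = (233.16 − 225.17) / 1170 = 7.99 / 1170 = 0.006829.
Darcy flux q = K · i = 4.100 × 0.006829 = 0.02800 m/day.
Seepage velocity v = q / n_e = 0.02800 / 0.15 = 0.1867 m/day.
Travel time t = L / v = 1170 / 0.1867 = 6268 days = 17.16 years.

17.2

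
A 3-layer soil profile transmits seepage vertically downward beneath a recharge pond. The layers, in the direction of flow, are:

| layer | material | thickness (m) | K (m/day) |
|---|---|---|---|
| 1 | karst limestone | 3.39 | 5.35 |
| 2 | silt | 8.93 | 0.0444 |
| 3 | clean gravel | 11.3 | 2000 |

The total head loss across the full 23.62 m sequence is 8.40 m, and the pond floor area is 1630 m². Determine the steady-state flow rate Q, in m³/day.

67.9

Flow is perpendicular to layering, so the layers act in series and the equivalent K is the thickness-weighted harmonic mean.
Total thickness L = 3.39 + 8.93 + 11.3 = 23.62 m.
Σ(b_i/K_i) = 3.39/5.35 + 8.93/0.0444 + 11.3/2000 = 201.8 d.
K_eq = L / Σ(b_i/K_i) = 23.62 / 201.8 = 0.1171 m/day.
Q = K_eq · A · (Δh/L) = 0.1171 × 1630 × (8.40/23.62) = 67.86 m³/day.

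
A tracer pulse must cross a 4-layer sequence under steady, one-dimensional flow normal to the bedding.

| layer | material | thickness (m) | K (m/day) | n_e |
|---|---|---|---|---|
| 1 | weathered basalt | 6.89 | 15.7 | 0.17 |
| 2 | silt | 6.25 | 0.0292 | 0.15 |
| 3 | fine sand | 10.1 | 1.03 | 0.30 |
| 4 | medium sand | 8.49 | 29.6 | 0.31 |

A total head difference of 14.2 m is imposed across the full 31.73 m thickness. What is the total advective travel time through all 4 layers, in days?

With flow normal to the layers, continuity requires the same specific discharge q through every layer.
Σ(b_i/K_i) = 6.89/15.7 + 6.25/0.0292 + 10.1/1.03 + 8.49/29.6 = 224.6 d.
q = Δh / Σ(b_i/K_i) = 14.2 / 224.6 = 0.06323 m/day.
In each layer the seepage velocity is v_i = q/n_i, so the layer transit time is t_i = b_i·n_i / q:
  layer 1 (weathered basalt): t_1 = 6.89 × 0.17 / 0.06323 = 18.52 d
  layer 2 (silt): t_2 = 6.25 × 0.15 / 0.06323 = 14.83 d
  layer 3 (fine sand): t_3 = 10.1 × 0.30 / 0.06323 = 47.92 d
  layer 4 (medium sand): t_4 = 8.49 × 0.31 / 0.06323 = 41.62 d
Total t = Σ t_i = 122.9 days.

123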